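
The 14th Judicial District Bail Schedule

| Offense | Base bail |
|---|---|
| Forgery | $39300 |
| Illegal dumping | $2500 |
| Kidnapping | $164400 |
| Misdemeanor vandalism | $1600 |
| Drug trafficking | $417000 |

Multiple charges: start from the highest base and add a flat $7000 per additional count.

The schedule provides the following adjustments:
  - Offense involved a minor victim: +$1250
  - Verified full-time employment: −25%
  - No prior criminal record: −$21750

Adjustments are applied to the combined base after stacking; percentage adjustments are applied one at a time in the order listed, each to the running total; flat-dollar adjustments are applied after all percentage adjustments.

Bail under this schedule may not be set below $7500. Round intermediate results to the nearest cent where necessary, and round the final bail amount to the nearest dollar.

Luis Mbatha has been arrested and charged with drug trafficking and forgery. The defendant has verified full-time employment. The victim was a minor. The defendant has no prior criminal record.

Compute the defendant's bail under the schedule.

Base amounts from the schedule: drug trafficking $417000; forgery $39300.
Stacking rule: highest base plus $7000 per additional charge. Highest is drug trafficking at $417000; 1 additional charge → +$7000. Combined base = $424000.
Verified full-time employment (−25%): $424000 × 0.75 = $318000.
Offense involved a minor victim (+$1250 flat): $318000 + $1250 = $319250.
No prior criminal record (−$21750 flat): $319250 − $21750 = $297500.
$297500 is at or above the $7500 minimum.

$297500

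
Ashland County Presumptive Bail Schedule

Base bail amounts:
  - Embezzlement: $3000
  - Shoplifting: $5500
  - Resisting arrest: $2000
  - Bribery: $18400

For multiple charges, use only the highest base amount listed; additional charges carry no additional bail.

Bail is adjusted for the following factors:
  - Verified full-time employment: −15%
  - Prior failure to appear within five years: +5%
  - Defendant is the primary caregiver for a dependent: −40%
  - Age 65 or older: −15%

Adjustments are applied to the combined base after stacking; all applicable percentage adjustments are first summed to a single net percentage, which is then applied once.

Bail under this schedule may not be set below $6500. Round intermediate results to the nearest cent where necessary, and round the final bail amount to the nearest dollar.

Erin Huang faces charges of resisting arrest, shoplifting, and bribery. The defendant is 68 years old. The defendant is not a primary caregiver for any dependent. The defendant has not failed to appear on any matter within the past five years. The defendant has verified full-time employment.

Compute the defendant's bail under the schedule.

$12880

Base amounts from the schedule: resisting arrest $2000; shoplifting $5500; bribery $18400.
Stacking rule: use the highest base only. Highest is bribery at $18400. Combined base = $18400.
Net percentage adjustment: −15% −15% = −30%. $18400 × 0.7 = $12880.
$12880 is at or above the $6500 minimum.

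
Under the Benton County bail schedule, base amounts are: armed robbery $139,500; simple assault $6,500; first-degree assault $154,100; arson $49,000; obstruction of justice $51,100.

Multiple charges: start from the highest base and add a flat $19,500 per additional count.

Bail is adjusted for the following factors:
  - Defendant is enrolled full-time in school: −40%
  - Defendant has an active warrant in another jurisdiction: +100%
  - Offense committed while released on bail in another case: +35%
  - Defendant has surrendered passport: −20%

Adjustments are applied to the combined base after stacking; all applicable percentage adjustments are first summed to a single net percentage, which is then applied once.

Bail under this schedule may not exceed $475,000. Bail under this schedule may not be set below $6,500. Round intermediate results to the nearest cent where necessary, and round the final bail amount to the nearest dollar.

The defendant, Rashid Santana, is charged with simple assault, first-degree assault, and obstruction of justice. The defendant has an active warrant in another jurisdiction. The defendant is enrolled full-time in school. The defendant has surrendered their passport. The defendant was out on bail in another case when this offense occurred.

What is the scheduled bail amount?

$337,925

Base amounts from the schedule: simple assault $6,500; first-degree assault $154,100; obstruction of justice $51,100.
Stacking rule: highest base plus $19,500 per additional charge. Highest is first-degree assault at $154,100; 2 additional charges → +$39,000. Combined base = $193,100.
Net percentage adjustment: −40% +100% +35% −20% = +75%. $193,100 × 1.75 = $337,925.
$337,925 is within the $475,000 maximum.
$337,925 is at or above the $6,500 minimum.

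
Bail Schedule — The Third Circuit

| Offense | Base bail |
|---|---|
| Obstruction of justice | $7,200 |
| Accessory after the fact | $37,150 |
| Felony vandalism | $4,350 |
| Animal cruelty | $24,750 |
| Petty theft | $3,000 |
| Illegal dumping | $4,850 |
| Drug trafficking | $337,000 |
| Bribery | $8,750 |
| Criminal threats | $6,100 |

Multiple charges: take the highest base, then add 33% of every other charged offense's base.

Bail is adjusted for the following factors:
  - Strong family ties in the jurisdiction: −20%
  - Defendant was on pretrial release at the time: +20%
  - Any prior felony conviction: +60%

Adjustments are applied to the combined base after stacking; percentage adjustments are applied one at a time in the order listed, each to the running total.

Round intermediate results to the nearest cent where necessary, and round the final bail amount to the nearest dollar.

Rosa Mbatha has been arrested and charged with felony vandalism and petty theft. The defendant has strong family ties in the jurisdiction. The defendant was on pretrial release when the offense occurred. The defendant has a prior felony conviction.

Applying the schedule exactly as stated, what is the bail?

Base amounts from the schedule: felony vandalism $4,350; petty theft $3,000.
Stacking rule: highest base plus 33% of each additional charge. Highest is felony vandalism at $4,350. Additional: $3,000 × 33% = $990. Combined base = $4,350 + $990 = $5,340.
Strong family ties in the jurisdiction (−20%): $5,340 × 0.8 = $4,272.
Defendant was on pretrial release at the time (+20%): $4,272 × 1.2 = $5,126.40.
Any prior felony conviction (+60%): $5,126.40 × 1.6 = $8,202.24.
Rounded to the nearest dollar: $8,202.

$8,202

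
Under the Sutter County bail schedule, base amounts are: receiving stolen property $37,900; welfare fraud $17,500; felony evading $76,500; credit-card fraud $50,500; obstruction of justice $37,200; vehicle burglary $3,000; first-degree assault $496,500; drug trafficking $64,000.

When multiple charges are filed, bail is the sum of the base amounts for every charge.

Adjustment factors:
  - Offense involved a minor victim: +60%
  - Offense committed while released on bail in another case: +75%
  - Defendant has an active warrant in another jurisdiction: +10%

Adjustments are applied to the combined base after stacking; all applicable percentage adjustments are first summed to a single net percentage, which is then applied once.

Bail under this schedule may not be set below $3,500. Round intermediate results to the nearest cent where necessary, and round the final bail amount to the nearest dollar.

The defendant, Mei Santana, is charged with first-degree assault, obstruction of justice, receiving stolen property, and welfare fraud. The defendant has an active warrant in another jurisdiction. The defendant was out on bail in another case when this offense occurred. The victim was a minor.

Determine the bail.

Base amounts from the schedule: first-degree assault $496,500; obstruction of justice $37,200; receiving stolen property $37,900; welfare fraud $17,500.
Stacking rule: sum of all bases. $496,500 + $37,200 + $37,900 + $17,500 = $589,100.
Net percentage adjustment: +60% +75% +10% = +145%. $589,100 × 2.45 = $1,443,295.
$1,443,295 is at or above the $3,500 minimum.

$1,443,295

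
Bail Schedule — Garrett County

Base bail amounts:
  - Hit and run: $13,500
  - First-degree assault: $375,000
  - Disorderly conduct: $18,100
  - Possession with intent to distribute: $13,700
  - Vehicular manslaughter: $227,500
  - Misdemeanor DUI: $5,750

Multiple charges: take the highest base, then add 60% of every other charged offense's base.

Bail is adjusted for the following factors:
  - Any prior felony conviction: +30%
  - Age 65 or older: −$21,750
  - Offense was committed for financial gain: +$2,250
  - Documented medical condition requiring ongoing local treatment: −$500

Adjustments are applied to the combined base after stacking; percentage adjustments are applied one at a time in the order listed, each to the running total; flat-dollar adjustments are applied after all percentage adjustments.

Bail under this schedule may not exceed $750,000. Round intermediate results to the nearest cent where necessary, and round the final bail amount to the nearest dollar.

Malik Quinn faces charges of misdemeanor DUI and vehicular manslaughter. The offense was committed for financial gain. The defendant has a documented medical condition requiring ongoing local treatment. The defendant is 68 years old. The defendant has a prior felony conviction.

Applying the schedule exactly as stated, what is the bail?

$280,235

Base amounts from the schedule: misdemeanor DUI $5,750; vehicular manslaughter $227,500.
Stacking rule: highest base plus 60% of each additional charge. Highest is vehicular manslaughter at $227,500. Additional: $5,750 × 60% = $3,450. Combined base = $227,500 + $3,450 = $230,950.
Any prior felony conviction (+30%): $230,950 × 1.3 = $300,235.
Age 65 or older (−$21,750 flat): $300,235 − $21,750 = $278,485.
Offense was committed for financial gain (+$2,250 flat): $278,485 + $2,250 = $280,735.
Documented medical condition requiring ongoing local treatment (−$500 flat): $280,735 − $500 = $280,235.
$280,235 is within the $750,000 maximum.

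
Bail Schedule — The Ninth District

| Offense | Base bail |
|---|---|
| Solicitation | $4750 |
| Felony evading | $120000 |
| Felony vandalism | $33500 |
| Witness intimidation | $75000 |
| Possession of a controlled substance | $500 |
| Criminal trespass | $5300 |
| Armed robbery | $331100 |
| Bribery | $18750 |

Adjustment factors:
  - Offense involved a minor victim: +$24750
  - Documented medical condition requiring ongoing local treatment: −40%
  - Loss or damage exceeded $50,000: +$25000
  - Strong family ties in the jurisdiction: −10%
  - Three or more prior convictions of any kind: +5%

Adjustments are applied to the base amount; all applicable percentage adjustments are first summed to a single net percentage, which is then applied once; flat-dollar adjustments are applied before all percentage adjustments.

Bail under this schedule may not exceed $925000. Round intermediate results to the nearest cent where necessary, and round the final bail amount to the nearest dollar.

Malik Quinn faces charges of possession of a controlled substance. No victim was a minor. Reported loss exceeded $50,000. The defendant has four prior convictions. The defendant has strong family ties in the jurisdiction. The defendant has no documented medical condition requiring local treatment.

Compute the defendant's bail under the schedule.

$24225

Base amounts from the schedule: possession of a controlled substance $500.
Single charge. Combined base = $500.
Loss or damage exceeded $50,000 (+$25000 flat): $500 + $25000 = $25500.
Net percentage adjustment: −10% +5% = −5%. $25500 × 0.95 = $24225.
$24225 is within the $925000 maximum.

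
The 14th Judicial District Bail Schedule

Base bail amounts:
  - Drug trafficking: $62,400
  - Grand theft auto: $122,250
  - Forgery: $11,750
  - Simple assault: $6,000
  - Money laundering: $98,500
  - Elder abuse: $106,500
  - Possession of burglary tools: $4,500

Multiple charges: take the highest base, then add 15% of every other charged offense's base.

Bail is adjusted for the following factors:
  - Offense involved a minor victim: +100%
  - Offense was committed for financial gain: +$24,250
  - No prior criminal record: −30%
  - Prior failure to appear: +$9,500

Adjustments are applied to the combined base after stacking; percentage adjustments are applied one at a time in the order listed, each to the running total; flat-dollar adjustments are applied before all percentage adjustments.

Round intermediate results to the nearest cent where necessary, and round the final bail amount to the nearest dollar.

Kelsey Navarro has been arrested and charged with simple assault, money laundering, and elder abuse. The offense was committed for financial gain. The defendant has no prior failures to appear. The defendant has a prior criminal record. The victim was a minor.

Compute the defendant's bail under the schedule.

$292,850

Base amounts from the schedule: simple assault $6,000; money laundering $98,500; elder abuse $106,500.
Stacking rule: highest base plus 15% of each additional charge. Highest is elder abuse at $106,500. Additional: $6,000 × 15% = $900; $98,500 × 15% = $14,775. Combined base = $106,500 + $15,675 = $122,175.
Offense was committed for financial gain (+$24,250 flat): $122,175 + $24,250 = $146,425.
Offense involved a minor victim (+100%): $146,425 × 2 = $292,850.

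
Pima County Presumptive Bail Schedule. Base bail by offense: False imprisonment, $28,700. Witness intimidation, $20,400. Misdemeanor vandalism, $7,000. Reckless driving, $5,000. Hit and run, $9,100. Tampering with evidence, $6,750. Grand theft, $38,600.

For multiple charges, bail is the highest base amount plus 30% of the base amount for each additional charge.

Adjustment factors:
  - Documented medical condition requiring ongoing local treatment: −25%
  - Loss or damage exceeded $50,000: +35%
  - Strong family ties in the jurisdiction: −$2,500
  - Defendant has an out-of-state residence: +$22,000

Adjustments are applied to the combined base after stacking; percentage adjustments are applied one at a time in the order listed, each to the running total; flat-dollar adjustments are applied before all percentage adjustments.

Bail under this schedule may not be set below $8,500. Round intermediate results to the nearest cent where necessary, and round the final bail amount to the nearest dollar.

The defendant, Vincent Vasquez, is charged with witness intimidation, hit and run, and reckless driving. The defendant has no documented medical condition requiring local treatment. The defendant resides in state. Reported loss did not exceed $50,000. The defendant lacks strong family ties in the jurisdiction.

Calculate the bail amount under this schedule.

Base amounts from the schedule: witness intimidation $20,400; hit and run $9,100; reckless driving $5,000.
Stacking rule: highest base plus 30% of each additional charge. Highest is witness intimidation at $20,400. Additional: $9,100 × 30% = $2,730; $5,000 × 30% = $1,500. Combined base = $20,400 + $4,230 = $24,630.
No adjustment factors apply to this defendant.
$24,630 is at or above the $8,500 minimum.

$24,630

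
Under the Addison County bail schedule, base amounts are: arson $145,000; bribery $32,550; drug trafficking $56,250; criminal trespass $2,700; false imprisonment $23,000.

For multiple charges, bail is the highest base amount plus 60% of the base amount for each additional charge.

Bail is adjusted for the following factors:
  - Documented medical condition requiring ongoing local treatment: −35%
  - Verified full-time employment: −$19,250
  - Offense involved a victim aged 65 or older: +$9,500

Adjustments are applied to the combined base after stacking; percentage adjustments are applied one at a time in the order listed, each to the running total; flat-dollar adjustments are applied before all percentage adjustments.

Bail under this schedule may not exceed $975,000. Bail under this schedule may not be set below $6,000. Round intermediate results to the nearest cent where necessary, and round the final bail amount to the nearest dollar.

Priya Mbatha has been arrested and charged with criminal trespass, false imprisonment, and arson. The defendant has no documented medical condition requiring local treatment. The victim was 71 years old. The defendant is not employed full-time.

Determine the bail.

$169,920

Base amounts from the schedule: criminal trespass $2,700; false imprisonment $23,000; arson $145,000.
Stacking rule: highest base plus 60% of each additional charge. Highest is arson at $145,000. Additional: $2,700 × 60% = $1,620; $23,000 × 60% = $13,800. Combined base = $145,000 + $15,420 = $160,420.
Offense involved a victim aged 65 or older (+$9,500 flat): $160,420 + $9,500 = $169,920.
$169,920 is within the $975,000 maximum.
$169,920 is at or above the $6,000 minimum.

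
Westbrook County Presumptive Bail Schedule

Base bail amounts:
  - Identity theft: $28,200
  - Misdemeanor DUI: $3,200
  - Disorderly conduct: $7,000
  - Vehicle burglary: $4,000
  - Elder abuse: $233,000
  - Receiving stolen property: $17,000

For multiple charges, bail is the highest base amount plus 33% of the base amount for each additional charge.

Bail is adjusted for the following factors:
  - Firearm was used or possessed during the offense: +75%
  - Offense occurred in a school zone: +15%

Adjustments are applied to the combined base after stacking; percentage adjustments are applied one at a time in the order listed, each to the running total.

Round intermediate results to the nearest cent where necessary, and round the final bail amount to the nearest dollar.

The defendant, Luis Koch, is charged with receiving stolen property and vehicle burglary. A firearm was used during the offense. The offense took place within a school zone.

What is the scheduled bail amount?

$36,869

Base amounts from the schedule: receiving stolen property $17,000; vehicle burglary $4,000.
Stacking rule: highest base plus 33% of each additional charge. Highest is receiving stolen property at $17,000. Additional: $4,000 × 33% = $1,320. Combined base = $17,000 + $1,320 = $18,320.
Firearm was used or possessed during the offense (+75%): $18,320 × 1.75 = $32,060.
Offense occurred in a school zone (+15%): $32,060 × 1.15 = $36,869.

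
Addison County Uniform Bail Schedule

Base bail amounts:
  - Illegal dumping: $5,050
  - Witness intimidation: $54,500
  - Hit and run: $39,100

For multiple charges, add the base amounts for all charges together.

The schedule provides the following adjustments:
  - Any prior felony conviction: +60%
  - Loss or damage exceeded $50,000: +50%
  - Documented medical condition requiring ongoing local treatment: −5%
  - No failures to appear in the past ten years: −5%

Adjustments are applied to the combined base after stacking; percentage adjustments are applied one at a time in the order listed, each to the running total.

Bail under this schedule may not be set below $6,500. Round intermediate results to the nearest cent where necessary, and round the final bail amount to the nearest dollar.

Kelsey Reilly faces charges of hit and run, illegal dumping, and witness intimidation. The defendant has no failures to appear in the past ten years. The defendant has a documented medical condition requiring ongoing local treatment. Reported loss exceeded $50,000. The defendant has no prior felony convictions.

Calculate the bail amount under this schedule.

Base amounts from the schedule: hit and run $39,100; illegal dumping $5,050; witness intimidation $54,500.
Stacking rule: sum of all bases. $39,100 + $5,050 + $54,500 = $98,650.
Loss or damage exceeded $50,000 (+50%): $98,650 × 1.5 = $147,975.
Documented medical condition requiring ongoing local treatment (−5%): $147,975 × 0.95 = $140,576.25.
No failures to appear in the past ten years (−5%): $140,576.25 × 0.95 = $133,547.44.
$133,547.44 is at or above the $6,500 minimum.
Rounded to the nearest dollar: $133,547.

$133,547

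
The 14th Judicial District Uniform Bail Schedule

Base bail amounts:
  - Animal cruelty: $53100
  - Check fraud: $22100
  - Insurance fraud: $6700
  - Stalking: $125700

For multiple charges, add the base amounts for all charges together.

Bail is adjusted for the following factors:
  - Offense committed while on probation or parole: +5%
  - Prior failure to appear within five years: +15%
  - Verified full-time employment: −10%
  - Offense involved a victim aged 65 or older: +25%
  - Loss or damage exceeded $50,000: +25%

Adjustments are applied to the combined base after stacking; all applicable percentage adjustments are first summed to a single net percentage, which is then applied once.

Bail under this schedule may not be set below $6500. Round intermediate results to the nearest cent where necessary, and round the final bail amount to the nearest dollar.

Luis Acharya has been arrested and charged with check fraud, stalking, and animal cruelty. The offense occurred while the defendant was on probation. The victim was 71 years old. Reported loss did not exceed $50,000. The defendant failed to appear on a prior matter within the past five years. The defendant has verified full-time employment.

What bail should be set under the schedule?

Base amounts from the schedule: check fraud $22100; stalking $125700; animal cruelty $53100.
Stacking rule: sum of all bases. $22100 + $125700 + $53100 = $200900.
Net percentage adjustment: +5% +15% −10% +25% = +35%. $200900 × 1.35 = $271215.
$271215 is at or above the $6500 minimum.

$271215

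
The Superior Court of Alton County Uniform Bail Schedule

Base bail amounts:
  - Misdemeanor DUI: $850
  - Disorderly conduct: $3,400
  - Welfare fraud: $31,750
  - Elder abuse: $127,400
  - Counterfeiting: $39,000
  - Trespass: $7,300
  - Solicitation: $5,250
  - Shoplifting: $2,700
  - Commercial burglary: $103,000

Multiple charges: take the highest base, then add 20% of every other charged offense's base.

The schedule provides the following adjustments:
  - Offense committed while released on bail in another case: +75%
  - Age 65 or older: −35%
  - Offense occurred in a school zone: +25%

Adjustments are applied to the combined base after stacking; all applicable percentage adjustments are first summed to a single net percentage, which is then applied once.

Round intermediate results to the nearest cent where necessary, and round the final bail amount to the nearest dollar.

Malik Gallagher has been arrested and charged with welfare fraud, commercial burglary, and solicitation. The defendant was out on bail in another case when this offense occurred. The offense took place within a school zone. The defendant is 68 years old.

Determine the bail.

$182,160

Base amounts from the schedule: welfare fraud $31,750; commercial burglary $103,000; solicitation $5,250.
Stacking rule: highest base plus 20% of each additional charge. Highest is commercial burglary at $103,000. Additional: $31,750 × 20% = $6,350; $5,250 × 20% = $1,050. Combined base = $103,000 + $7,400 = $110,400.
Net percentage adjustment: +75% −35% +25% = +65%. $110,400 × 1.65 = $182,160.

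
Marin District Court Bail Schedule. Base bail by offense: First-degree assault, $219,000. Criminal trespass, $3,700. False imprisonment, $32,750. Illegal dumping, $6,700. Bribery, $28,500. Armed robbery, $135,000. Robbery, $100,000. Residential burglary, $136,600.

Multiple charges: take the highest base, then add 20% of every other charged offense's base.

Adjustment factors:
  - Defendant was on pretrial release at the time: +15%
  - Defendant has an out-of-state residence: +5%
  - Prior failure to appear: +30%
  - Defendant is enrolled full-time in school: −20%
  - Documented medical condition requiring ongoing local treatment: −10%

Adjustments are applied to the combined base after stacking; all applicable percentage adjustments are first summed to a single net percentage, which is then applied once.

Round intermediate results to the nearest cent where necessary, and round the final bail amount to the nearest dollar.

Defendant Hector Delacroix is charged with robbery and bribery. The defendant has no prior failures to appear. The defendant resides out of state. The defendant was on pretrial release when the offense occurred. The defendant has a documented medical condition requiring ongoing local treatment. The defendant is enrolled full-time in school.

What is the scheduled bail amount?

$95,130

Base amounts from the schedule: robbery $100,000; bribery $28,500.
Stacking rule: highest base plus 20% of each additional charge. Highest is robbery at $100,000. Additional: $28,500 × 20% = $5,700. Combined base = $100,000 + $5,700 = $105,700.
Net percentage adjustment: +15% +5% −20% −10% = −10%. $105,700 × 0.9 = $95,130.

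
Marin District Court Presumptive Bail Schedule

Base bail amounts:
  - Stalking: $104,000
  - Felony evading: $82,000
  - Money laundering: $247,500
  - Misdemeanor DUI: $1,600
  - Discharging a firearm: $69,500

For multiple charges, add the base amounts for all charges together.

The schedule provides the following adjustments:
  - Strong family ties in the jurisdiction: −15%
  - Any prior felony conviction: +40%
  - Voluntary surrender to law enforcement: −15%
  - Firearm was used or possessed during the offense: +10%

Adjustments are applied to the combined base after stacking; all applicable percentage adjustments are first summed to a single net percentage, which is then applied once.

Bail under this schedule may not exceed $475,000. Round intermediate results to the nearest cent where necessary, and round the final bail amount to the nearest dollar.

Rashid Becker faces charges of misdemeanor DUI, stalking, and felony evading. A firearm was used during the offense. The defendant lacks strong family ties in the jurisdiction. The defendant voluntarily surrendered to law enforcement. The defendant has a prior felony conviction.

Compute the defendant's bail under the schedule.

Base amounts from the schedule: misdemeanor DUI $1,600; stalking $104,000; felony evading $82,000.
Stacking rule: sum of all bases. $1,600 + $104,000 + $82,000 = $187,600.
Net percentage adjustment: +40% −15% +10% = +35%. $187,600 × 1.35 = $253,260.
$253,260 is within the $475,000 maximum.

$253,260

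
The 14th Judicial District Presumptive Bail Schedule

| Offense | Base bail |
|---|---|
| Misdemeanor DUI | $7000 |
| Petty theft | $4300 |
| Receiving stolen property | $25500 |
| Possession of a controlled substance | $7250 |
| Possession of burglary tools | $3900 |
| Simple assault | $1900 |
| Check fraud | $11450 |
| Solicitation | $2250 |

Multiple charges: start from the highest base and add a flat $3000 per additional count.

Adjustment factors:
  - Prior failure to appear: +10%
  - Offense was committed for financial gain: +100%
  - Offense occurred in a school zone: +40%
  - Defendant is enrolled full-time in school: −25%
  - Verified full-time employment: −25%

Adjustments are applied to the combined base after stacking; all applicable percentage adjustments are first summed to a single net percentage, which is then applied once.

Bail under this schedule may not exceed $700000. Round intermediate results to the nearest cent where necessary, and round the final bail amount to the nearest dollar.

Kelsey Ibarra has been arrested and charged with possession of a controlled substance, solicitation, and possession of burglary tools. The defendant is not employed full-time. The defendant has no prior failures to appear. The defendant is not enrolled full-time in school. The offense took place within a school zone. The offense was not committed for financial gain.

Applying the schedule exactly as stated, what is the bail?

Base amounts from the schedule: possession of a controlled substance $7250; solicitation $2250; possession of burglary tools $3900.
Stacking rule: highest base plus $3000 per additional charge. Highest is possession of a controlled substance at $7250; 2 additional charges → +$6000. Combined base = $13250.
Offense occurred in a school zone (+40%): $13250 × 1.4 = $18550.
$18550 is within the $700000 maximum.

$18550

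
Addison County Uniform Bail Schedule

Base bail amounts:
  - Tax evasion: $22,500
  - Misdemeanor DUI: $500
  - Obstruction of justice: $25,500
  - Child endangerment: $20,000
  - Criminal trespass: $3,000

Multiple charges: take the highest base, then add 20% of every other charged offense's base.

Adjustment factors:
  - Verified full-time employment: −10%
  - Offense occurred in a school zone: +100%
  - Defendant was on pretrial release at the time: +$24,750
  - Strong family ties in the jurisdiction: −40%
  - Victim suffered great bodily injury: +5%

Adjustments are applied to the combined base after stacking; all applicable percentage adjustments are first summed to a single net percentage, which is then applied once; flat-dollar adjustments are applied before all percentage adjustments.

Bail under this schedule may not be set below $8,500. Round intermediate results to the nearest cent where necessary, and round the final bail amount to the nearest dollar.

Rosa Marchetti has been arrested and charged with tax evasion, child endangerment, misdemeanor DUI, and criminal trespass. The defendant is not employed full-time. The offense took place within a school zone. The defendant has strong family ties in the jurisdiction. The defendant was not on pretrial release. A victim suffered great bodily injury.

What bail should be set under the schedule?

$44,880

Base amounts from the schedule: tax evasion $22,500; child endangerment $20,000; misdemeanor DUI $500; criminal trespass $3,000.
Stacking rule: highest base plus 20% of each additional charge. Highest is tax evasion at $22,500. Additional: $20,000 × 20% = $4,000; $500 × 20% = $100; $3,000 × 20% = $600. Combined base = $22,500 + $4,700 = $27,200.
Net percentage adjustment: +100% −40% +5% = +65%. $27,200 × 1.65 = $44,880.
$44,880 is at or above the $8,500 minimum.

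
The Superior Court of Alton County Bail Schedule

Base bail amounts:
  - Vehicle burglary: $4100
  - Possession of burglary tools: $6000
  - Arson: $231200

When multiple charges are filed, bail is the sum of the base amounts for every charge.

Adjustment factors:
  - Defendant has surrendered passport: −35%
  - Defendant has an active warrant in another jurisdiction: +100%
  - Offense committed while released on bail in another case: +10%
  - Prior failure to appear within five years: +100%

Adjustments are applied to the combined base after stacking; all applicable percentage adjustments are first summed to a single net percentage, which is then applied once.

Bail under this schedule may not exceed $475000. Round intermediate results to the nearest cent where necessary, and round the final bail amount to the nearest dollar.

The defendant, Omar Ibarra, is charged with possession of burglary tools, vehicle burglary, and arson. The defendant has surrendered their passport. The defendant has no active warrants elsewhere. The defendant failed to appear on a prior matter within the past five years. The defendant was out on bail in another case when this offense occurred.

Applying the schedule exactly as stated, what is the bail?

$422275

Base amounts from the schedule: possession of burglary tools $6000; vehicle burglary $4100; arson $231200.
Stacking rule: sum of all bases. $6000 + $4100 + $231200 = $241300.
Net percentage adjustment: −35% +10% +100% = +75%. $241300 × 1.75 = $422275.
$422275 is within the $475000 maximum.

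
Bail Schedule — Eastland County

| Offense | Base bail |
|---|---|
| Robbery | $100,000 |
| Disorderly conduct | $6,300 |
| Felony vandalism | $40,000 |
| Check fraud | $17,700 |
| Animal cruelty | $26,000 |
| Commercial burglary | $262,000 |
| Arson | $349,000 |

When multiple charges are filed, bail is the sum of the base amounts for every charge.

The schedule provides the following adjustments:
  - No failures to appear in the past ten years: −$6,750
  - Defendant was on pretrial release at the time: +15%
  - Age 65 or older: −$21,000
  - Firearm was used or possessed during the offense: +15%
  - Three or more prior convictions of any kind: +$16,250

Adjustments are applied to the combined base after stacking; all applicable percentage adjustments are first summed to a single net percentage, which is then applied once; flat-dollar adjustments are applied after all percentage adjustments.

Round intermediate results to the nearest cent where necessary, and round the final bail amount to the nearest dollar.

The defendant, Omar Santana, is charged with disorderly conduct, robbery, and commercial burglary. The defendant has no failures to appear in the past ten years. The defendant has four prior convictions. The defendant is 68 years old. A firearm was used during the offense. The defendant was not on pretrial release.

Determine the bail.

Base amounts from the schedule: disorderly conduct $6,300; robbery $100,000; commercial burglary $262,000.
Stacking rule: sum of all bases. $6,300 + $100,000 + $262,000 = $368,300.
Firearm was used or possessed during the offense (+15%): $368,300 × 1.15 = $423,545.
No failures to appear in the past ten years (−$6,750 flat): $423,545 − $6,750 = $416,795.
Age 65 or older (−$21,000 flat): $416,795 − $21,000 = $395,795.
Three or more prior convictions of any kind (+$16,250 flat): $395,795 + $16,250 = $412,045.

$412,045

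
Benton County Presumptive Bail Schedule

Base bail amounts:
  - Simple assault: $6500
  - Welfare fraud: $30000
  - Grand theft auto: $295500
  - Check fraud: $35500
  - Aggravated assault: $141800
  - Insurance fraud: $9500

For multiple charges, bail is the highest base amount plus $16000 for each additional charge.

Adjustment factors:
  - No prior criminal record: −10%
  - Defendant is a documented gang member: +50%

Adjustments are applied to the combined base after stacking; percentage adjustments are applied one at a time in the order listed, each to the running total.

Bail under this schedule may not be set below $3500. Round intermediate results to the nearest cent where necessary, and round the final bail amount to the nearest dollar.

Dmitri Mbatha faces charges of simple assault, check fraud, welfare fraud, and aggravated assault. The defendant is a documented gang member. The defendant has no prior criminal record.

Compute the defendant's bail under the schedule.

$256230

Base amounts from the schedule: simple assault $6500; check fraud $35500; welfare fraud $30000; aggravated assault $141800.
Stacking rule: highest base plus $16000 per additional charge. Highest is aggravated assault at $141800; 3 additional charges → +$48000. Combined base = $189800.
No prior criminal record (−10%): $189800 × 0.9 = $170820.
Defendant is a documented gang member (+50%): $170820 × 1.5 = $256230.
$256230 is at or above the $3500 minimum.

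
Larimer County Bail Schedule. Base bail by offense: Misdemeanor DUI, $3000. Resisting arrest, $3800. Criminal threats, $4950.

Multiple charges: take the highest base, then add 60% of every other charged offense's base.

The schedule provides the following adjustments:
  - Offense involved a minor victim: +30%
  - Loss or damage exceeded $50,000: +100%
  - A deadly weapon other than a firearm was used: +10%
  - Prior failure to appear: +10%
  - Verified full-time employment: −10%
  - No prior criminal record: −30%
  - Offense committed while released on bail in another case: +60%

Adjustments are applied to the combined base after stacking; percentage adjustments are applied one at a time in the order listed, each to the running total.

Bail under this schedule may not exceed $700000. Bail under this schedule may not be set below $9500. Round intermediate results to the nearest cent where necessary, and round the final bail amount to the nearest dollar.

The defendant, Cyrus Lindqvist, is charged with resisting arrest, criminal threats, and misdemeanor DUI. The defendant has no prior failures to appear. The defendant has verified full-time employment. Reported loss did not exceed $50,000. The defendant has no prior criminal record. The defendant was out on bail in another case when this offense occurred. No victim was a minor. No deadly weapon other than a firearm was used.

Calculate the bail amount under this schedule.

Base amounts from the schedule: resisting arrest $3800; criminal threats $4950; misdemeanor DUI $3000.
Stacking rule: highest base plus 60% of each additional charge. Highest is criminal threats at $4950. Additional: $3800 × 60% = $2280; $3000 × 60% = $1800. Combined base = $4950 + $4080 = $9030.
Verified full-time employment (−10%): $9030 × 0.9 = $8127.
No prior criminal record (−30%): $8127 × 0.7 = $5688.90.
Offense committed while released on bail in another case (+60%): $5688.90 × 1.6 = $9102.24.
$9102.24 is within the $700000 maximum.
Result $9102.24 is below the minimum of $9500; bail is set at the minimum $9500.

$9500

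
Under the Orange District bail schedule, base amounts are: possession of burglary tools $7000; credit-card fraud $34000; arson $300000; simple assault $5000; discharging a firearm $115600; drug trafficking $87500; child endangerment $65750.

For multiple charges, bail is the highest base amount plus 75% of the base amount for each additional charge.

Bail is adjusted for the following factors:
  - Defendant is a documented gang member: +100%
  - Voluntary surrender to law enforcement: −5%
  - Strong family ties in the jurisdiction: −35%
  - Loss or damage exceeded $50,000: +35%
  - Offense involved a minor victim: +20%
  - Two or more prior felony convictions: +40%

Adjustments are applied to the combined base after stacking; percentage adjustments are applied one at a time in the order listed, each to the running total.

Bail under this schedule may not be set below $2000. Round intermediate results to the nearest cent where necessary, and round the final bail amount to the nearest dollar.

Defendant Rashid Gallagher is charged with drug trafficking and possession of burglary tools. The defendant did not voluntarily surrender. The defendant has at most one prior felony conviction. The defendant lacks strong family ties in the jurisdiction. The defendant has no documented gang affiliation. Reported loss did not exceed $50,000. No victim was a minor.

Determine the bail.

$92750

Base amounts from the schedule: drug trafficking $87500; possession of burglary tools $7000.
Stacking rule: highest base plus 75% of each additional charge. Highest is drug trafficking at $87500. Additional: $7000 × 75% = $5250. Combined base = $87500 + $5250 = $92750.
No adjustment factors apply to this defendant.
$92750 is at or above the $2000 minimum.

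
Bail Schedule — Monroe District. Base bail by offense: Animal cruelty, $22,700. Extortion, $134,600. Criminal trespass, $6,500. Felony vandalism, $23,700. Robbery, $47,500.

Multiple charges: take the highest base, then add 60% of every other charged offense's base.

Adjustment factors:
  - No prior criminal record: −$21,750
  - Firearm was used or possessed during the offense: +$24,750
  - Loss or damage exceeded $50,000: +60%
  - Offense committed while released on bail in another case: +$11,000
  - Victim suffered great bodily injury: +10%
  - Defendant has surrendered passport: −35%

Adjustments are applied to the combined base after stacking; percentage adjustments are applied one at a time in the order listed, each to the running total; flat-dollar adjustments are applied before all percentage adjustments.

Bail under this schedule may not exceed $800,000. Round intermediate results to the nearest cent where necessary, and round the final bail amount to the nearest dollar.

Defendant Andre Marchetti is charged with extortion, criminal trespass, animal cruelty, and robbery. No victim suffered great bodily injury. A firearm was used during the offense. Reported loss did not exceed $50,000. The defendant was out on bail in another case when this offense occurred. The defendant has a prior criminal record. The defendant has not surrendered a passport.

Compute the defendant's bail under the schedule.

Base amounts from the schedule: extortion $134,600; criminal trespass $6,500; animal cruelty $22,700; robbery $47,500.
Stacking rule: highest base plus 60% of each additional charge. Highest is extortion at $134,600. Additional: $6,500 × 60% = $3,900; $22,700 × 60% = $13,620; $47,500 × 60% = $28,500. Combined base = $134,600 + $46,020 = $180,620.
Firearm was used or possessed during the offense (+$24,750 flat): $180,620 + $24,750 = $205,370.
Offense committed while released on bail in another case (+$11,000 flat): $205,370 + $11,000 = $216,370.
$216,370 is within the $800,000 maximum.

$216,370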